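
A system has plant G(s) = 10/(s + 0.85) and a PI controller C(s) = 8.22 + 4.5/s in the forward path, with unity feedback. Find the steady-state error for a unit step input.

The open loop C(s)G(s) has a pole at the origin (type 1), so the static position error constant is infinite and e_ss = 1/(1+∞) = 0.

0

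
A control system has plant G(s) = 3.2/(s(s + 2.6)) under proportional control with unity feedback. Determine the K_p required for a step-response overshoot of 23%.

From %OS = 100·exp(−πζ/√(1−ζ²)) = 23%, ζ = −ln(0.23)/√(π²+ln²(0.23)) = 0.4237.
Characteristic equation s² + 2.6s + 3.2K_p = 0 gives ζ = 2.6/(2√(3.2K_p)).
Setting ζ = 0.4237: √(3.2K_p) = 2.6/(2·0.4237) = 3.068, so K_p = 9.412/3.2 = 2.94.

K_p = 2.94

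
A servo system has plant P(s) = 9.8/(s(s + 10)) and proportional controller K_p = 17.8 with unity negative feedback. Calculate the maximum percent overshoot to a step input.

27.7%

From 1 + K_pP(s) = 0: s² + 10s + 174.4 = 0 ⇒ ω_n = 13.21, ζ = 0.3786.
%OS = 100·exp(−πζ/√(1−ζ²)) = 100·exp(−π·0.3786/√0.8567) = 27.7%.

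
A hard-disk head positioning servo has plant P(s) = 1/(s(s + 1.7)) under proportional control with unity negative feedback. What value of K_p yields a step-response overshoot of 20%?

K_p = 3.48

From %OS = 100·exp(−πζ/√(1−ζ²)) = 20%, ζ = −ln(0.2)/√(π²+ln²(0.2)) = 0.4559.
Characteristic equation s² + 1.7s + 1K_p = 0 gives ζ = 1.7/(2√(1K_p)).
Setting ζ = 0.4559: √(1K_p) = 1.7/(2·0.4559) = 1.864, so K_p = 3.475/1 = 3.48.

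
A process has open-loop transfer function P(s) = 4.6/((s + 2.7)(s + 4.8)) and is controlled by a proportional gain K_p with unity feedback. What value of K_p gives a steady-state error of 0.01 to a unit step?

K_p = 279

Steady-state error for a unit step on this type-0 loop is 1/(1 + K_p·P(0)).
P(0) = 0.3549. Require 1/(1 + K_p·0.3549) = 0.01, so 1 + 0.3549·K_p = 100.
K_p = (100 − 1)/0.3549 = 279.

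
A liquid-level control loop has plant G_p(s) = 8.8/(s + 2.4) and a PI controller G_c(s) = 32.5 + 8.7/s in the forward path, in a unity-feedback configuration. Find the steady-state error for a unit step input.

The open loop G_c(s)G_p(s) has a pole at the origin (type 1), so the static position error constant is infinite and e_ss = 1/(1+∞) = 0.

0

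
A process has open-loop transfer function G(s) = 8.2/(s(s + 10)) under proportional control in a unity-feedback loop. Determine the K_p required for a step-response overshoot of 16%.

From %OS = 100·exp(−πζ/√(1−ζ²)) = 16%, ζ = −ln(0.16)/√(π²+ln²(0.16)) = 0.5039.
Characteristic equation s² + 10s + 8.2K_p = 0 gives ζ = 10/(2√(8.2K_p)).
Setting ζ = 0.5039: √(8.2K_p) = 10/(2·0.5039) = 9.923, so K_p = 98.47/8.2 = 12.

K_p = 12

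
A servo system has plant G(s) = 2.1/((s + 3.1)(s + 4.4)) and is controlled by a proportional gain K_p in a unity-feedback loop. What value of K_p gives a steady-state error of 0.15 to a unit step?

K_p = 36.8

Steady-state error for a unit step on this type-0 loop is 1/(1 + K_p·G(0)).
G(0) = 0.154. Require 1/(1 + K_p·0.154) = 0.15, so 1 + 0.154·K_p = 6.667.
K_p = (6.667 − 1)/0.154 = 36.8.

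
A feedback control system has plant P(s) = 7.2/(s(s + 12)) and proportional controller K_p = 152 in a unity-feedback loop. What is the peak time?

T_p = 0.0966 s

From 1 + K_pP(s) = 0: s² + 12s + 1094 = 0 ⇒ ω_n = 33.08, ζ = 0.1814.
Damped frequency ω_d = ω_n√(1−ζ²) = 32.53 rad/s, so peak time T_p = π/ω_d = 0.0966 s.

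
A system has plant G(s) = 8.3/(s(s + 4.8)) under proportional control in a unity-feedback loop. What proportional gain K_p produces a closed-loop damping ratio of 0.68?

Closed-loop characteristic equation: s² + 4.8s + K_p·8.3 = 0.
So ω_n = √(8.3K_p) and 2ζω_n = 4.8, giving ζ = 4.8/(2√(8.3K_p)).
Setting ζ = 0.68: √(8.3K_p) = 4.8/(2·0.68) = 3.529, so K_p = 12.46/8.3 = 1.5.

K_p = 1.5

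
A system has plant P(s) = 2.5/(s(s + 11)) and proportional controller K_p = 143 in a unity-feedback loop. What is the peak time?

T_p = 0.174 s

From 1 + K_pP(s) = 0: s² + 11s + 357.5 = 0 ⇒ ω_n = 18.91, ζ = 0.2909.
Damped frequency ω_d = ω_n√(1−ζ²) = 18.09 rad/s, so peak time T_p = π/ω_d = 0.174 s.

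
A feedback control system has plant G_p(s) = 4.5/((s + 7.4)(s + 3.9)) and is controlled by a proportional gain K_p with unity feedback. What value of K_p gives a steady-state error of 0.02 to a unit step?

For a type-0 loop with proportional control, e_ss = 1/(1 + K_p·G_p(0)).
G_p(0) = 0.1559. Require 1/(1 + K_p·0.1559) = 0.02, so 1 + 0.1559·K_p = 50.
K_p = (50 − 1)/0.1559 = 314.

K_p = 314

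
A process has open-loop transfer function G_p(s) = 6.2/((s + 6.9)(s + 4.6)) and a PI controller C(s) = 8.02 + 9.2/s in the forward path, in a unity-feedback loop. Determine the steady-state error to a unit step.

The open loop C(s)G_p(s) has a pole at the origin (type 1), so the static position error constant is infinite and e_ss = 1/(1+∞) = 0.

0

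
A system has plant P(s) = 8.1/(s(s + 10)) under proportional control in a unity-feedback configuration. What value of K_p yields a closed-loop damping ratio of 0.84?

Closed-loop characteristic equation: s² + 10s + K_p·8.1 = 0.
So ω_n = √(8.1K_p) and 2ζω_n = 10, giving ζ = 10/(2√(8.1K_p)).
Setting ζ = 0.84: √(8.1K_p) = 10/(2·0.84) = 5.952, so K_p = 35.43/8.1 = 4.37.

K_p = 4.37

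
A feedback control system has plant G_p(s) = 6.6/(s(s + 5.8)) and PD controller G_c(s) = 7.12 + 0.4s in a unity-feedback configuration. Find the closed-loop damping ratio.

Forward path: (7.12 + 0.4s)·6.6/(s(s+5.8)). The closed-loop characteristic equation is s² + (5.8 + 6.6·0.4)s + 6.6·7.12 = 0.
That is s² + 8.44s + 46.99 = 0, so ω_n = 6.855 rad/s and ζ = 8.44/(2·6.855) = 0.6156.

ζ = 0.616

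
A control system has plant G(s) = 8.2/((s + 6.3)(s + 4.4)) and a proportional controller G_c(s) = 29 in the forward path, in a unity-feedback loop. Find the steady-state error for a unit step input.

The loop is type 0. Static position error constant K_pos = G_c(0)·G(0) = 29·0.2958 = 8.579.
Steady-state error to a unit step: e_ss = 1/(1+K_pos) = 1/9.579 = 0.104.

0.104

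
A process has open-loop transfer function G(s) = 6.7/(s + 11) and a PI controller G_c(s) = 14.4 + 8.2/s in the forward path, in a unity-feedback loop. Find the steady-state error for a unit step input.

0

The open loop G_c(s)G(s) has a pole at the origin (type 1), so the static position error constant is infinite and e_ss = 1/(1+∞) = 0.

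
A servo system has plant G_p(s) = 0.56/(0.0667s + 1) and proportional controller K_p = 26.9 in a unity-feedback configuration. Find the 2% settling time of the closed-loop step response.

Closed loop: T(s) = K_p·G_p/(1+K_p·G_p) = 15.06/(0.0667s + 1 + 15.06), with pole at s = −(1 + 15.06)/0.0667 = −240.8.
τ = 1/240.8 = 0.004152 s, so 2% settling time ≈ 4τ = 0.0166 s.

T_s ≈ 0.0166 s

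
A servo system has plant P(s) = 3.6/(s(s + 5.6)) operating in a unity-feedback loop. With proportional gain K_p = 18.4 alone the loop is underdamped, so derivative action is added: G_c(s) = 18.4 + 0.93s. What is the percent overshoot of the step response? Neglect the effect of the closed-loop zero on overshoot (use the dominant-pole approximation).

Forward path: (18.4 + 0.93s)·3.6/(s(s+5.6)). The closed-loop characteristic equation is s² + (5.6 + 3.6·0.93)s + 3.6·18.4 = 0.
That is s² + 8.948s + 66.24 = 0, so ω_n = 8.139 rad/s and ζ = 8.948/(2·8.139) = 0.5497.
%OS = 100·exp(−πζ/√(1−ζ²)) = 12.7%.

12.7%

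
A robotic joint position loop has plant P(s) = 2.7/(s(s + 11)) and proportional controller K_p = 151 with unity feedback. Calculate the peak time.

T_p = 0.162 s

From 1 + K_pP(s) = 0: s² + 11s + 407.7 = 0 ⇒ ω_n = 20.19, ζ = 0.2724.
Damped frequency ω_d = ω_n√(1−ζ²) = 19.43 rad/s, so peak time T_p = π/ω_d = 0.162 s.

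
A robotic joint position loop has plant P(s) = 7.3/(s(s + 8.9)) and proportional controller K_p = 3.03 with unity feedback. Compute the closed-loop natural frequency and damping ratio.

The closed-loop denominator is s(s+8.9) + 3.03·7.3 = s² + 8.9s + 22.12.
So ω_n² = 22.12 ⇒ ω_n = 4.703 rad/s, and ζ = 8.9/(2ω_n) = 0.946.

ω_n = 4.7 rad/s, ζ = 0.946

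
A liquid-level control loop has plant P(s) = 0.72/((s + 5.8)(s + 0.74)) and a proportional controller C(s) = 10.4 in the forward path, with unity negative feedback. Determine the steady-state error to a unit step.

0.364

The loop is type 0. Static position error constant K_pos = C(0)·P(0) = 10.4·0.1678 = 1.745.
Steady-state error to a unit step: e_ss = 1/(1+K_pos) = 1/2.745 = 0.364.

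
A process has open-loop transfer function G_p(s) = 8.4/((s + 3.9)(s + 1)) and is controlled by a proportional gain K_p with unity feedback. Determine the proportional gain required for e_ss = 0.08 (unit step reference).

K_p = 5.34

For a type-0 loop with proportional control, e_ss = 1/(1 + K_p·G_p(0)).
G_p(0) = 2.154. Require 1/(1 + K_p·2.154) = 0.08, so 1 + 2.154·K_p = 12.5.
K_p = (12.5 − 1)/2.154 = 5.34.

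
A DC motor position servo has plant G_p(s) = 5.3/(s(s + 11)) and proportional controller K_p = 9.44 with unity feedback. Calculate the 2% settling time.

The closed-loop denominator s² + 11s + 50.03 gives ω_n = √50.03 = 7.073 and ζ = 11/(2ω_n) = 0.7776.
2% settling time T_s ≈ 4/(ζω_n) = 4/5.5 = 0.727 s.

T_s ≈ 0.727 s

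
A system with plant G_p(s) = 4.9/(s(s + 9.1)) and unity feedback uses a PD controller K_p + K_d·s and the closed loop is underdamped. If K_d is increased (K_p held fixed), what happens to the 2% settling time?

Characteristic equation s² + (9.1 + 4.9K_d)s + 4.9K_p = 0: raising K_d increases ζω_n = (9.1+4.9K_d)/2 while the loop stays underdamped, so T_s ≈ 4/(ζω_n) decreases.

decrease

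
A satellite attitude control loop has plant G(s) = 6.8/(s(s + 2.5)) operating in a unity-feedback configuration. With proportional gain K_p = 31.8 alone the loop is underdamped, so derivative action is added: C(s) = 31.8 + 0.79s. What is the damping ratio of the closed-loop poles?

Forward path: (31.8 + 0.79s)·6.8/(s(s+2.5)). The closed-loop characteristic equation is s² + (2.5 + 6.8·0.79)s + 6.8·31.8 = 0.
That is s² + 7.872s + 216.2 = 0, so ω_n = 14.71 rad/s and ζ = 7.872/(2·14.71) = 0.2677.

ζ = 0.268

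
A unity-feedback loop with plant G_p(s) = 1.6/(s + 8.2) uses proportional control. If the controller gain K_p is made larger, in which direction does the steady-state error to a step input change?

The position error constant K_pos = K_p·G_p(0) grows with K_p, and e_ss = 1/(1+K_pos) falls.

decrease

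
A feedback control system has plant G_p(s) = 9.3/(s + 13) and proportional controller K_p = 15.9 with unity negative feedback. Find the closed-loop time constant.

τ = 0.00622 s

Closed-loop transfer function: T(s) = K_p·G_p(s)/(1 + K_p·G_p(s)) = 147.9/(s + 13 + 147.9) = 147.9/(s + 160.9).
Time constant τ = 1/160.9 = 0.00622 s.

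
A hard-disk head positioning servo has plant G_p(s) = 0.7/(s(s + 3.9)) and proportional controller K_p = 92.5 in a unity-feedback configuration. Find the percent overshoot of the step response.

45.6%

Closed-loop characteristic equation: s² + 3.9s + 64.75 = 0, so ω_n = 8.047 rad/s and ζ = 3.9/(2·8.047) = 0.2423.
%OS = 100·exp(−πζ/√(1−ζ²)) = 100·exp(−π·0.2423/√0.9413) = 45.6%.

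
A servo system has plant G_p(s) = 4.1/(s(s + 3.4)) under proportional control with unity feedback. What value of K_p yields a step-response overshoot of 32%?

From %OS = 100·exp(−πζ/√(1−ζ²)) = 32%, ζ = −ln(0.32)/√(π²+ln²(0.32)) = 0.341.
Characteristic equation s² + 3.4s + 4.1K_p = 0 gives ζ = 3.4/(2√(4.1K_p)).
Setting ζ = 0.341: √(4.1K_p) = 3.4/(2·0.341) = 4.986, so K_p = 24.86/4.1 = 6.06.

K_p = 6.06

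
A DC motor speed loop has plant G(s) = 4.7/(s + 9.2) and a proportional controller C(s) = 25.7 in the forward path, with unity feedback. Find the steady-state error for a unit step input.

The loop is type 0. Static position error constant K_pos = C(0)·G(0) = 25.7·0.5109 = 13.13.
Steady-state error to a unit step: e_ss = 1/(1+K_pos) = 1/14.13 = 0.0708.

0.0708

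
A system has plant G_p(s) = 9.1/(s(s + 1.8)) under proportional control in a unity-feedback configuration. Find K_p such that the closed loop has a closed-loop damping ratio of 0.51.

Closed-loop characteristic equation: s² + 1.8s + K_p·9.1 = 0.
So ω_n = √(9.1K_p) and 2ζω_n = 1.8, giving ζ = 1.8/(2√(9.1K_p)).
Setting ζ = 0.51: √(9.1K_p) = 1.8/(2·0.51) = 1.765, so K_p = 3.114/9.1 = 0.342.

K_p = 0.342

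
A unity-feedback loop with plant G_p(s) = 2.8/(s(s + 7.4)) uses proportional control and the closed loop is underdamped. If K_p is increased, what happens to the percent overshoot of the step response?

ζ = 7.4/(2√(2.8K_p)) decreases as K_p grows; lower damping means more overshoot.

increase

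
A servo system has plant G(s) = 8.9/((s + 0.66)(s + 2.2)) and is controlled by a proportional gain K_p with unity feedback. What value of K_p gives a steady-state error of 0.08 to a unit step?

For a type-0 loop with proportional control, e_ss = 1/(1 + K_p·G(0)).
G(0) = 6.129. Require 1/(1 + K_p·6.129) = 0.08, so 1 + 6.129·K_p = 12.5.
K_p = (12.5 − 1)/6.129 = 1.88.

K_p = 1.88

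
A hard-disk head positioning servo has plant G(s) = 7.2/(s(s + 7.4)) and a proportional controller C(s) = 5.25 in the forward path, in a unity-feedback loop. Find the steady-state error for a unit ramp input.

The loop has one pole at the origin (type 1). Velocity error constant K_v = lim_{s→0} s·C(s)G(s) = 5.25·7.2/7.4 = 5.108.
Steady-state error to a unit ramp: e_ss = 1/K_v = 0.196.

0.196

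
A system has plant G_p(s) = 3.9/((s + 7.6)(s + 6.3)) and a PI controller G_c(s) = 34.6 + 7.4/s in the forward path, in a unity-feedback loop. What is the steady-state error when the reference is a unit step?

0

The open loop G_c(s)G_p(s) has a pole at the origin (type 1), so the static position error constant is infinite and e_ss = 1/(1+∞) = 0.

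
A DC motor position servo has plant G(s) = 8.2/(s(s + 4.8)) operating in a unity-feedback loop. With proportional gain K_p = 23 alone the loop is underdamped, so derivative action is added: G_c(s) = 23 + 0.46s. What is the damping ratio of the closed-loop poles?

ζ = 0.312

Forward path: (23 + 0.46s)·8.2/(s(s+4.8)). The closed-loop characteristic equation is s² + (4.8 + 8.2·0.46)s + 8.2·23 = 0.
That is s² + 8.572s + 188.6 = 0, so ω_n = 13.73 rad/s and ζ = 8.572/(2·13.73) = 0.3121.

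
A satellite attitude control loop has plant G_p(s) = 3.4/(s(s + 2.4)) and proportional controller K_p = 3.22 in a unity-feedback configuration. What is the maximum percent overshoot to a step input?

Closed-loop characteristic equation: s² + 2.4s + 10.95 = 0, so ω_n = 3.309 rad/s and ζ = 2.4/(2·3.309) = 0.3627.
%OS = 100·exp(−πζ/√(1−ζ²)) = 100·exp(−π·0.3627/√0.8685) = 29.4%.

29.4%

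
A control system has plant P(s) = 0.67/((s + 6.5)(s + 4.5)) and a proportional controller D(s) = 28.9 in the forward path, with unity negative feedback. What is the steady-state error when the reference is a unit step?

The loop is type 0. Static position error constant K_pos = D(0)·P(0) = 28.9·0.02291 = 0.662.
Steady-state error to a unit step: e_ss = 1/(1+K_pos) = 1/1.662 = 0.602.

0.602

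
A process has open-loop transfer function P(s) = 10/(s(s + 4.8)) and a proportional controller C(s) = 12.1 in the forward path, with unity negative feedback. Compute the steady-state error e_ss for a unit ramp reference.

The loop has one pole at the origin (type 1). Velocity error constant K_v = lim_{s→0} s·C(s)P(s) = 12.1·10/4.8 = 25.21.
Steady-state error to a unit ramp: e_ss = 1/K_v = 0.0397.

0.0397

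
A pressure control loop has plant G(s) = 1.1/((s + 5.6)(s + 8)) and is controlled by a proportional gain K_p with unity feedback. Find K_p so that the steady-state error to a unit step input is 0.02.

For a type-0 loop with proportional control, e_ss = 1/(1 + K_p·G(0)).
G(0) = 0.02455. Require 1/(1 + K_p·0.02455) = 0.02, so 1 + 0.02455·K_p = 50.
K_p = (50 − 1)/0.02455 = 2000.

K_p = 2000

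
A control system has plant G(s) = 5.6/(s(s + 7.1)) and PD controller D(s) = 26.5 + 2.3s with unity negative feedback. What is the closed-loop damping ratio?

Forward path: (26.5 + 2.3s)·5.6/(s(s+7.1)). The closed-loop characteristic equation is s² + (7.1 + 5.6·2.3)s + 5.6·26.5 = 0.
That is s² + 19.98s + 148.4 = 0, so ω_n = 12.18 rad/s and ζ = 19.98/(2·12.18) = 0.8201.

ζ = 0.82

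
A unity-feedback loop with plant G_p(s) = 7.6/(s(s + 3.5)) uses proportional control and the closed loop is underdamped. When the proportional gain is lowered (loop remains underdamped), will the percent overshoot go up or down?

ζ = 3.5/(2√(7.6K_p)) rises as K_p falls; higher damping means less overshoot.

decrease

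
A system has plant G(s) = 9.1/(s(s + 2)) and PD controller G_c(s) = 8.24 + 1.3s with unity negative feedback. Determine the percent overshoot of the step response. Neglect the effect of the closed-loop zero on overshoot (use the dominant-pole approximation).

Forward path: (8.24 + 1.3s)·9.1/(s(s+2)). The closed-loop characteristic equation is s² + (2 + 9.1·1.3)s + 9.1·8.24 = 0.
That is s² + 13.83s + 74.98 = 0, so ω_n = 8.659 rad/s and ζ = 13.83/(2·8.659) = 0.7986.
%OS = 100·exp(−πζ/√(1−ζ²)) = 1.55%.

1.55%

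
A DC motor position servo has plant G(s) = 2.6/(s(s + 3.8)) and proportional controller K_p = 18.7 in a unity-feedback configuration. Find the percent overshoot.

The closed-loop denominator s² + 3.8s + 48.62 gives ω_n = √48.62 = 6.973 and ζ = 3.8/(2ω_n) = 0.2725.
%OS = 100·exp(−πζ/√(1−ζ²)) = 100·exp(−π·0.2725/√0.9258) = 41.1%.

41.1%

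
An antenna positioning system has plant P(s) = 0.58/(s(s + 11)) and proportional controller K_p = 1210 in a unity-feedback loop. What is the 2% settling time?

T_s ≈ 0.727 s

The closed-loop denominator s² + 11s + 701.8 gives ω_n = √701.8 = 26.49 and ζ = 11/(2ω_n) = 0.2076.
2% settling time T_s ≈ 4/(ζω_n) = 4/5.5 = 0.727 s.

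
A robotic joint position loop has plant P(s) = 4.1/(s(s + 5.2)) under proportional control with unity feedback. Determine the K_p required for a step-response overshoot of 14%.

From %OS = 100·exp(−πζ/√(1−ζ²)) = 14%, ζ = −ln(0.14)/√(π²+ln²(0.14)) = 0.5305.
Characteristic equation s² + 5.2s + 4.1K_p = 0 gives ζ = 5.2/(2√(4.1K_p)).
Setting ζ = 0.5305: √(4.1K_p) = 5.2/(2·0.5305) = 4.901, so K_p = 24.02/4.1 = 5.86.

K_p = 5.86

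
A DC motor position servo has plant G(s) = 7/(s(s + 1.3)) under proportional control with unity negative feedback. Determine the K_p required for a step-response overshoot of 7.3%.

K_p = 0.147

From %OS = 100·exp(−πζ/√(1−ζ²)) = 7.3%, ζ = −ln(0.073)/√(π²+ln²(0.073)) = 0.6401.
Characteristic equation s² + 1.3s + 7K_p = 0 gives ζ = 1.3/(2√(7K_p)).
Setting ζ = 0.6401: √(7K_p) = 1.3/(2·0.6401) = 1.015, so K_p = 1.031/7 = 0.147.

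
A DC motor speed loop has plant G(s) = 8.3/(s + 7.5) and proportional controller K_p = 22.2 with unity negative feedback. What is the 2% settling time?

T_s ≈ 0.0209 s

Closed-loop transfer function: T(s) = K_p·G(s)/(1 + K_p·G(s)) = 184.3/(s + 7.5 + 184.3) = 184.3/(s + 191.8).
Time constant τ = 1/191.8 = 0.005215 s, so the 2% settling time is about 4τ = 0.0209 s.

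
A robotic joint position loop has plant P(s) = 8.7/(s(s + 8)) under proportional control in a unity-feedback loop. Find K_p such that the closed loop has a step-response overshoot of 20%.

K_p = 8.85

From %OS = 100·exp(−πζ/√(1−ζ²)) = 20%, ζ = −ln(0.2)/√(π²+ln²(0.2)) = 0.4559.
Characteristic equation s² + 8s + 8.7K_p = 0 gives ζ = 8/(2√(8.7K_p)).
Setting ζ = 0.4559: √(8.7K_p) = 8/(2·0.4559) = 8.773, so K_p = 76.96/8.7 = 8.85.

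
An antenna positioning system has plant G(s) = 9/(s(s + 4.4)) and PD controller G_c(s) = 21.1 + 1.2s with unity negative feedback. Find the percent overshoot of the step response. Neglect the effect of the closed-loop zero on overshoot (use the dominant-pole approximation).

12.5%

Forward path: (21.1 + 1.2s)·9/(s(s+4.4)). The closed-loop characteristic equation is s² + (4.4 + 9·1.2)s + 9·21.1 = 0.
That is s² + 15.2s + 189.9 = 0, so ω_n = 13.78 rad/s and ζ = 15.2/(2·13.78) = 0.5515.
%OS = 100·exp(−πζ/√(1−ζ²)) = 12.5%.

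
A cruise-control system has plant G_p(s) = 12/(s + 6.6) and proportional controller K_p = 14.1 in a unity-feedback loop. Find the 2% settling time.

Closed-loop transfer function: T(s) = K_p·G_p(s)/(1 + K_p·G_p(s)) = 169.2/(s + 6.6 + 169.2) = 169.2/(s + 175.8).
Time constant τ = 1/175.8 = 0.005688 s, so the 2% settling time is about 4τ = 0.0228 s.

T_s ≈ 0.0228 s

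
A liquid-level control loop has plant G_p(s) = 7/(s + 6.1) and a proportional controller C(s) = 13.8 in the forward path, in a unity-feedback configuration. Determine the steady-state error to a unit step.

0.0594

The loop is type 0. Static position error constant K_pos = C(0)·G_p(0) = 13.8·1.148 = 15.84.
Steady-state error to a unit step: e_ss = 1/(1+K_pos) = 1/16.84 = 0.0594.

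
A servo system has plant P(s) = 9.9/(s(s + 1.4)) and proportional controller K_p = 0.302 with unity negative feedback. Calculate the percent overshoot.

24.9%

From 1 + K_pP(s) = 0: s² + 1.4s + 2.99 = 0 ⇒ ω_n = 1.729, ζ = 0.4048.
%OS = 100·exp(−πζ/√(1−ζ²)) = 100·exp(−π·0.4048/√0.8361) = 24.9%.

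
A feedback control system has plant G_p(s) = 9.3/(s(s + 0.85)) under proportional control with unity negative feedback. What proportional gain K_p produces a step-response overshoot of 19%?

K_p = 0.0889

From %OS = 100·exp(−πζ/√(1−ζ²)) = 19%, ζ = −ln(0.19)/√(π²+ln²(0.19)) = 0.4673.
Characteristic equation s² + 0.85s + 9.3K_p = 0 gives ζ = 0.85/(2√(9.3K_p)).
Setting ζ = 0.4673: √(9.3K_p) = 0.85/(2·0.4673) = 0.9094, so K_p = 0.827/9.3 = 0.0889.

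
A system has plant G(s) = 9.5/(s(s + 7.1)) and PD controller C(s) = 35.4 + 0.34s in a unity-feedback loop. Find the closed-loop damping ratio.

Forward path: (35.4 + 0.34s)·9.5/(s(s+7.1)). The closed-loop characteristic equation is s² + (7.1 + 9.5·0.34)s + 9.5·35.4 = 0.
That is s² + 10.33s + 336.3 = 0, so ω_n = 18.34 rad/s and ζ = 10.33/(2·18.34) = 0.2816.

ζ = 0.282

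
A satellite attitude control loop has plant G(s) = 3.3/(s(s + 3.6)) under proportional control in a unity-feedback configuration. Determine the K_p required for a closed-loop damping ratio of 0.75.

Closed-loop characteristic equation: s² + 3.6s + K_p·3.3 = 0.
So ω_n = √(3.3K_p) and 2ζω_n = 3.6, giving ζ = 3.6/(2√(3.3K_p)).
Setting ζ = 0.75: √(3.3K_p) = 3.6/(2·0.75) = 2.4, so K_p = 5.76/3.3 = 1.75.

K_p = 1.75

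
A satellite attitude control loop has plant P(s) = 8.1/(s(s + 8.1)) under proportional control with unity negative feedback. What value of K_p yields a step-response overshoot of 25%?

From %OS = 100·exp(−πζ/√(1−ζ²)) = 25%, ζ = −ln(0.25)/√(π²+ln²(0.25)) = 0.4037.
Characteristic equation s² + 8.1s + 8.1K_p = 0 gives ζ = 8.1/(2√(8.1K_p)).
Setting ζ = 0.4037: √(8.1K_p) = 8.1/(2·0.4037) = 10.03, so K_p = 100.6/8.1 = 12.4.

K_p = 12.4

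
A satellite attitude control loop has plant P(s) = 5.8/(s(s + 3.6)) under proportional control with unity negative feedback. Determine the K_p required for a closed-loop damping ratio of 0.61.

K_p = 1.5

Closed-loop characteristic equation: s² + 3.6s + K_p·5.8 = 0.
So ω_n = √(5.8K_p) and 2ζω_n = 3.6, giving ζ = 3.6/(2√(5.8K_p)).
Setting ζ = 0.61: √(5.8K_p) = 3.6/(2·0.61) = 2.951, so K_p = 8.707/5.8 = 1.5.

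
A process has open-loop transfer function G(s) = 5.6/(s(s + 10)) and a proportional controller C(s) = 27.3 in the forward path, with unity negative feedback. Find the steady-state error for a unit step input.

0

The open loop C(s)G(s) has a pole at the origin (type 1), so the static position error constant is infinite and e_ss = 1/(1+∞) = 0.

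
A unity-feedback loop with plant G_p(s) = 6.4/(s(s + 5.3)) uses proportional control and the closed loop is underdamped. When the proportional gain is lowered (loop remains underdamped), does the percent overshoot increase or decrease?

ζ = 5.3/(2√(6.4K_p)) rises as K_p falls; higher damping means less overshoot.

decrease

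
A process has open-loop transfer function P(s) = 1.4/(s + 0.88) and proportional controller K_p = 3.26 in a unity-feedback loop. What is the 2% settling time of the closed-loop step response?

Closed-loop transfer function: T(s) = K_p·P(s)/(1 + K_p·P(s)) = 4.564/(s + 0.88 + 4.564) = 4.564/(s + 5.444).
Time constant τ = 1/5.444 = 0.1837 s, so the 2% settling time is about 4τ = 0.735 s.

T_s ≈ 0.735 s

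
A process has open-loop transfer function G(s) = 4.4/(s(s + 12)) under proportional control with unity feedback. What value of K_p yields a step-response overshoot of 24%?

K_p = 47.8

From %OS = 100·exp(−πζ/√(1−ζ²)) = 24%, ζ = −ln(0.24)/√(π²+ln²(0.24)) = 0.4136.
Characteristic equation s² + 12s + 4.4K_p = 0 gives ζ = 12/(2√(4.4K_p)).
Setting ζ = 0.4136: √(4.4K_p) = 12/(2·0.4136) = 14.51, so K_p = 210.5/4.4 = 47.8.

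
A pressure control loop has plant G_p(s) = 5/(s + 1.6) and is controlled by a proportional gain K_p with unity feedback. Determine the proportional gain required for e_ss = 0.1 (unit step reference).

K_p = 2.88

Steady-state error for a unit step on this type-0 loop is 1/(1 + K_p·G_p(0)).
G_p(0) = 3.125. Require 1/(1 + K_p·3.125) = 0.1, so 1 + 3.125·K_p = 10.
K_p = (10 − 1)/3.125 = 2.88.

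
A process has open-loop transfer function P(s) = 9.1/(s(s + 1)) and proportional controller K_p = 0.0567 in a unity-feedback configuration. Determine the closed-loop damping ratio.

ζ = 0.696

With unity feedback the closed-loop characteristic equation is s² + 1s + 0.0567·9.1 = s² + 1s + 0.516 = 0.
So ω_n² = 0.516 ⇒ ω_n = 0.7183 rad/s, and ζ = 1/(2ω_n) = 0.696.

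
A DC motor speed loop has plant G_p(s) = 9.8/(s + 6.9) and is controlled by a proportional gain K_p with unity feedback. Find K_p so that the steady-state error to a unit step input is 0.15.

K_p = 3.99

The loop is type 0, so e_ss(step) = 1/(1 + K_pos) with K_pos = K_p·G_p(0).
G_p(0) = 1.42. Require 1/(1 + K_p·1.42) = 0.15, so 1 + 1.42·K_p = 6.667.
K_p = (6.667 − 1)/1.42 = 3.99.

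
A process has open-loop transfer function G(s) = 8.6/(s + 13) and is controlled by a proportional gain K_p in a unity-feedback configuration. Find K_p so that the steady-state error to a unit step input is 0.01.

For a type-0 loop with proportional control, e_ss = 1/(1 + K_p·G(0)).
G(0) = 0.6615. Require 1/(1 + K_p·0.6615) = 0.01, so 1 + 0.6615·K_p = 100.
K_p = (100 − 1)/0.6615 = 150.

K_p = 150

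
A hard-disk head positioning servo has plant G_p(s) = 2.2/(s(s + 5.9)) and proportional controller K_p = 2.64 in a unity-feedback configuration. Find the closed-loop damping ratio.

1 + K_p·G_p(s) = 0 gives s² + 5.9s + 5.808 = 0.
Matching s² + 2ζω_n s + ω_n²: ω_n = √5.808 = 2.41 rad/s and 2ζω_n = 5.9, so ζ = 5.9/(2·2.41) = 1.22.

ζ = 1.22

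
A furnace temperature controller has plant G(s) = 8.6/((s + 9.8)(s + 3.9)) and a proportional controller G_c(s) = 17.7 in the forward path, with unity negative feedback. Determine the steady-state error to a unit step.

The loop is type 0. Static position error constant K_pos = G_c(0)·G(0) = 17.7·0.225 = 3.983.
Steady-state error to a unit step: e_ss = 1/(1+K_pos) = 1/4.983 = 0.201.

0.201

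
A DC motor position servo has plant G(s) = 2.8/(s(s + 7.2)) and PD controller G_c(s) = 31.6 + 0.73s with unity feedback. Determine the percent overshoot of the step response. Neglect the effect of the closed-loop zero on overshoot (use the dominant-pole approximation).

Forward path: (31.6 + 0.73s)·2.8/(s(s+7.2)). The closed-loop characteristic equation is s² + (7.2 + 2.8·0.73)s + 2.8·31.6 = 0.
That is s² + 9.244s + 88.48 = 0, so ω_n = 9.406 rad/s and ζ = 9.244/(2·9.406) = 0.4914.
%OS = 100·exp(−πζ/√(1−ζ²)) = 17%.

17%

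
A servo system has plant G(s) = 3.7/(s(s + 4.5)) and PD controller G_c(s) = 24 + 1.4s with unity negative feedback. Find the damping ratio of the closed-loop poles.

Forward path: (24 + 1.4s)·3.7/(s(s+4.5)). The closed-loop characteristic equation is s² + (4.5 + 3.7·1.4)s + 3.7·24 = 0.
That is s² + 9.68s + 88.8 = 0, so ω_n = 9.423 rad/s and ζ = 9.68/(2·9.423) = 0.5136.

ζ = 0.514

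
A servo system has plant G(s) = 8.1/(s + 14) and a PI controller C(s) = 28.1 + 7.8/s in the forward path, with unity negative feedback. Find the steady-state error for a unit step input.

0

The open loop C(s)G(s) has a pole at the origin (type 1), so the static position error constant is infinite and e_ss = 1/(1+∞) = 0.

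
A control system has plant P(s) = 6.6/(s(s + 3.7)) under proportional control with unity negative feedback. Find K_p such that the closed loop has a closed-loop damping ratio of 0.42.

K_p = 2.94

Closed-loop characteristic equation: s² + 3.7s + K_p·6.6 = 0.
So ω_n = √(6.6K_p) and 2ζω_n = 3.7, giving ζ = 3.7/(2√(6.6K_p)).
Setting ζ = 0.42: √(6.6K_p) = 3.7/(2·0.42) = 4.405, so K_p = 19.4/6.6 = 2.94.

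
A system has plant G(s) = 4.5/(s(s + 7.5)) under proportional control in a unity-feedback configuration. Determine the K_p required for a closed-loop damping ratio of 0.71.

Closed-loop characteristic equation: s² + 7.5s + K_p·4.5 = 0.
So ω_n = √(4.5K_p) and 2ζω_n = 7.5, giving ζ = 7.5/(2√(4.5K_p)).
Setting ζ = 0.71: √(4.5K_p) = 7.5/(2·0.71) = 5.282, so K_p = 27.9/4.5 = 6.2.

K_p = 6.2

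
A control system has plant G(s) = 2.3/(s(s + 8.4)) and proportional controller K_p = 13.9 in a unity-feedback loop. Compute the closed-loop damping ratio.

ζ = 0.743

1 + K_p·G(s) = 0 gives s² + 8.4s + 31.97 = 0.
Matching s² + 2ζω_n s + ω_n²: ω_n = √31.97 = 5.654 rad/s and 2ζω_n = 8.4, so ζ = 8.4/(2·5.654) = 0.743.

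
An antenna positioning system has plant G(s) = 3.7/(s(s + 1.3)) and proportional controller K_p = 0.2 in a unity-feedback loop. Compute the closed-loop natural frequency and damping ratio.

ω_n = 0.86 rad/s, ζ = 0.756

With unity feedback the closed-loop characteristic equation is s² + 1.3s + 0.2·3.7 = s² + 1.3s + 0.74 = 0.
So ω_n² = 0.74 ⇒ ω_n = 0.8602 rad/s, and ζ = 1.3/(2ω_n) = 0.756.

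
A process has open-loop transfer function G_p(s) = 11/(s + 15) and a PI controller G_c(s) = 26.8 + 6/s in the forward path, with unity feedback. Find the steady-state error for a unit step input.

The open loop G_c(s)G_p(s) has a pole at the origin (type 1), so the static position error constant is infinite and e_ss = 1/(1+∞) = 0.

0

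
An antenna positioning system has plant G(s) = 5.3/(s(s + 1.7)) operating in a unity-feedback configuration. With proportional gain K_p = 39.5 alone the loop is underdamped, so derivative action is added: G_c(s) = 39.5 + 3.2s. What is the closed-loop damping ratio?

ζ = 0.645

Forward path: (39.5 + 3.2s)·5.3/(s(s+1.7)). The closed-loop characteristic equation is s² + (1.7 + 5.3·3.2)s + 5.3·39.5 = 0.
That is s² + 18.66s + 209.3 = 0, so ω_n = 14.47 rad/s and ζ = 18.66/(2·14.47) = 0.6448.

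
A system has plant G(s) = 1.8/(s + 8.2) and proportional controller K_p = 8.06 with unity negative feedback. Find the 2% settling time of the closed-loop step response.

T_s ≈ 0.176 s

Closed-loop transfer function: T(s) = K_p·G(s)/(1 + K_p·G(s)) = 14.51/(s + 8.2 + 14.51) = 14.51/(s + 22.71).
Time constant τ = 1/22.71 = 0.04404 s, so the 2% settling time is about 4τ = 0.176 s.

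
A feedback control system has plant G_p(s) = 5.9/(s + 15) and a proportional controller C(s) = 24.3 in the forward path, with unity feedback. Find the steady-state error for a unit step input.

The loop is type 0. Static position error constant K_pos = C(0)·G_p(0) = 24.3·0.3933 = 9.558.
Steady-state error to a unit step: e_ss = 1/(1+K_pos) = 1/10.56 = 0.0947.

0.0947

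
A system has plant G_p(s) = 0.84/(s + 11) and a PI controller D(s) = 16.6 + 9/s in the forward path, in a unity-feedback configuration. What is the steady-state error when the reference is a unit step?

The open loop D(s)G_p(s) has a pole at the origin (type 1), so the static position error constant is infinite and e_ss = 1/(1+∞) = 0.

0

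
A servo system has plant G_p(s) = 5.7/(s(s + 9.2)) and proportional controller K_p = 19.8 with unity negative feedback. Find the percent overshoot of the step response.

From 1 + K_pG_p(s) = 0: s² + 9.2s + 112.9 = 0 ⇒ ω_n = 10.62, ζ = 0.433.
%OS = 100·exp(−πζ/√(1−ζ²)) = 100·exp(−π·0.433/√0.8125) = 22.1%.

22.1%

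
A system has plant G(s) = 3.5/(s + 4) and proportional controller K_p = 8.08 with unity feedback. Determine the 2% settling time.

T_s ≈ 0.124 s

Closed-loop transfer function: T(s) = K_p·G(s)/(1 + K_p·G(s)) = 28.28/(s + 4 + 28.28) = 28.28/(s + 32.28).
Time constant τ = 1/32.28 = 0.03098 s, so the 2% settling time is about 4τ = 0.124 s.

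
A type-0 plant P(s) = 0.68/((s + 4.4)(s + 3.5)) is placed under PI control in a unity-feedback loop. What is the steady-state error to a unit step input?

0

The PI controller's integrator makes the forward path type 1, so e_ss to a step is zero.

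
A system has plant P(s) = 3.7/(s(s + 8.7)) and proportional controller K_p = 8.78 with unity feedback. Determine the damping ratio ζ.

ζ = 0.763

The closed-loop denominator is s(s+8.7) + 8.78·3.7 = s² + 8.7s + 32.49.
Matching s² + 2ζω_n s + ω_n²: ω_n = √32.49 = 5.7 rad/s and 2ζω_n = 8.7, so ζ = 8.7/(2·5.7) = 0.763.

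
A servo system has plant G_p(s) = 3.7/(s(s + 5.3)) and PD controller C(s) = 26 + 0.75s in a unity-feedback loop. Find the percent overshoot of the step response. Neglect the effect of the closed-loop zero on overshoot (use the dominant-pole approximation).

24.2%

Forward path: (26 + 0.75s)·3.7/(s(s+5.3)). The closed-loop characteristic equation is s² + (5.3 + 3.7·0.75)s + 3.7·26 = 0.
That is s² + 8.075s + 96.2 = 0, so ω_n = 9.808 rad/s and ζ = 8.075/(2·9.808) = 0.4116.
%OS = 100·exp(−πζ/√(1−ζ²)) = 24.2%.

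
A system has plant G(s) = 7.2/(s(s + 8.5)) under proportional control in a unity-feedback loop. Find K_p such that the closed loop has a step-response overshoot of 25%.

From %OS = 100·exp(−πζ/√(1−ζ²)) = 25%, ζ = −ln(0.25)/√(π²+ln²(0.25)) = 0.4037.
Characteristic equation s² + 8.5s + 7.2K_p = 0 gives ζ = 8.5/(2√(7.2K_p)).
Setting ζ = 0.4037: √(7.2K_p) = 8.5/(2·0.4037) = 10.53, so K_p = 110.8/7.2 = 15.4.

K_p = 15.4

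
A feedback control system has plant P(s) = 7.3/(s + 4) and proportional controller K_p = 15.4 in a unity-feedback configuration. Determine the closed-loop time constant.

Closed-loop transfer function: T(s) = K_p·P(s)/(1 + K_p·P(s)) = 112.4/(s + 4 + 112.4) = 112.4/(s + 116.4).
Time constant τ = 1/116.4 = 0.00859 s.

τ = 0.00859 s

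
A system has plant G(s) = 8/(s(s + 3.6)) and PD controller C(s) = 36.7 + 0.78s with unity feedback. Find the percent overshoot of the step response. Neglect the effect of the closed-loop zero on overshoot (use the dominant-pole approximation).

39%

Forward path: (36.7 + 0.78s)·8/(s(s+3.6)). The closed-loop characteristic equation is s² + (3.6 + 8·0.78)s + 8·36.7 = 0.
That is s² + 9.84s + 293.6 = 0, so ω_n = 17.13 rad/s and ζ = 9.84/(2·17.13) = 0.2871.
%OS = 100·exp(−πζ/√(1−ζ²)) = 39%.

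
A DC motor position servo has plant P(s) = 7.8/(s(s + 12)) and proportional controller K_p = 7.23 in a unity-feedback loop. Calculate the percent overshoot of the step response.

Closed-loop characteristic equation: s² + 12s + 56.39 = 0, so ω_n = 7.51 rad/s and ζ = 12/(2·7.51) = 0.799.
%OS = 100·exp(−πζ/√(1−ζ²)) = 100·exp(−π·0.799/√0.3616) = 1.54%.

1.54%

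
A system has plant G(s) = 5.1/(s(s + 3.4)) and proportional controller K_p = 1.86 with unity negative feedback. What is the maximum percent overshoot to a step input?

Closed-loop characteristic equation: s² + 3.4s + 9.486 = 0, so ω_n = 3.08 rad/s and ζ = 3.4/(2·3.08) = 0.552.
%OS = 100·exp(−πζ/√(1−ζ²)) = 100·exp(−π·0.552/√0.6953) = 12.5%.

12.5%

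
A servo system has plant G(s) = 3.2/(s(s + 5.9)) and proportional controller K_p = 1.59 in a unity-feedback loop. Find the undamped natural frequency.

ω_n = 2.26 rad/s

With unity feedback the closed-loop characteristic equation is s² + 5.9s + 1.59·3.2 = s² + 5.9s + 5.088 = 0.
Matching s² + 2ζω_n s + ω_n²: ω_n = √5.088 = 2.256 rad/s and 2ζω_n = 5.9, so ζ = 5.9/(2·2.256) = 1.31.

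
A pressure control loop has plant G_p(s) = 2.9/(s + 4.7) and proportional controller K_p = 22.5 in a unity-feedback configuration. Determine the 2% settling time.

Closed-loop transfer function: T(s) = K_p·G_p(s)/(1 + K_p·G_p(s)) = 65.25/(s + 4.7 + 65.25) = 65.25/(s + 69.95).
Time constant τ = 1/69.95 = 0.0143 s, so the 2% settling time is about 4τ = 0.0572 s.

T_s ≈ 0.0572 s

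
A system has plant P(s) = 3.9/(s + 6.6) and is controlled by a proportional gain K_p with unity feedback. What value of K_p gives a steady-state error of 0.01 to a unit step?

The loop is type 0, so e_ss(step) = 1/(1 + K_pos) with K_pos = K_p·P(0).
P(0) = 0.5909. Require 1/(1 + K_p·0.5909) = 0.01, so 1 + 0.5909·K_p = 100.
K_p = (100 − 1)/0.5909 = 168.

K_p = 168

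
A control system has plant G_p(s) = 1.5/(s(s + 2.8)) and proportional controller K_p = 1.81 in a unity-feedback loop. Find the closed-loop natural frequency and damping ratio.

The closed-loop denominator is s(s+2.8) + 1.81·1.5 = s² + 2.8s + 2.715.
So ω_n² = 2.715 ⇒ ω_n = 1.648 rad/s, and ζ = 2.8/(2ω_n) = 0.85.

ω_n = 1.65 rad/s, ζ = 0.85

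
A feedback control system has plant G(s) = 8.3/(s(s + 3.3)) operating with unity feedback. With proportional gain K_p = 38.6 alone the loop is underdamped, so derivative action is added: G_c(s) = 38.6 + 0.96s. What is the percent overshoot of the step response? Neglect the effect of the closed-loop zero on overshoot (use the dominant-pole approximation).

Forward path: (38.6 + 0.96s)·8.3/(s(s+3.3)). The closed-loop characteristic equation is s² + (3.3 + 8.3·0.96)s + 8.3·38.6 = 0.
That is s² + 11.27s + 320.4 = 0, so ω_n = 17.9 rad/s and ζ = 11.27/(2·17.9) = 0.3148.
%OS = 100·exp(−πζ/√(1−ζ²)) = 35.3%.

35.3%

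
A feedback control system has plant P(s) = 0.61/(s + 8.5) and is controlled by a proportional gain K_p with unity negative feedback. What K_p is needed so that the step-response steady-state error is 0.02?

K_p = 683

Steady-state error for a unit step on this type-0 loop is 1/(1 + K_p·P(0)).
P(0) = 0.07176. Require 1/(1 + K_p·0.07176) = 0.02, so 1 + 0.07176·K_p = 50.
K_p = (50 − 1)/0.07176 = 683.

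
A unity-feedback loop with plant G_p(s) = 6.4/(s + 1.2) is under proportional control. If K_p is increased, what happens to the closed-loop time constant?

The closed-loop bandwidth 1.2+K_p·6.4 grows with K_p, so τ shrinks.

decrease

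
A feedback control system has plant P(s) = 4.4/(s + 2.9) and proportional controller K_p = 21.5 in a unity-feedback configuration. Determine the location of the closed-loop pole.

Closed-loop transfer function: T(s) = K_p·P(s)/(1 + K_p·P(s)) = 94.6/(s + 2.9 + 94.6) = 94.6/(s + 97.5).
The closed-loop pole is at s = −97.5.

s = -97.5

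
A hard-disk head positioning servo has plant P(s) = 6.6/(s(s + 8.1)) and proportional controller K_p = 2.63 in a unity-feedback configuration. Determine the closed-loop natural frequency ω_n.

1 + K_p·P(s) = 0 gives s² + 8.1s + 17.36 = 0.
Matching s² + 2ζω_n s + ω_n²: ω_n = √17.36 = 4.166 rad/s and 2ζω_n = 8.1, so ζ = 8.1/(2·4.166) = 0.972.

ω_n = 4.17 rad/s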